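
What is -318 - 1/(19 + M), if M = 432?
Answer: -143419/451 ≈ -318.00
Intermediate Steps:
-318 - 1/(19 + M) = -318 - 1/(19 + 432) = -318 - 1/451 = -143419/451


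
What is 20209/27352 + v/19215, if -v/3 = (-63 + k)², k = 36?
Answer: 36499679/58396520 ≈ 0.62503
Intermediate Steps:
v = -2187 (v = -3*(-63 + 36)² = -3*(-27)² = -3*729 = -2187)
20209/27352 + v/19215 = 20209/27352 - 2187/19215 = 20209*(1/27352) - 2187*1/19215 = 20209/27352 - 243/2135 = 36499679/58396520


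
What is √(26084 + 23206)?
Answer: √49290 ≈ 222.01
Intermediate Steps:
√(26084 + 23206) = √49290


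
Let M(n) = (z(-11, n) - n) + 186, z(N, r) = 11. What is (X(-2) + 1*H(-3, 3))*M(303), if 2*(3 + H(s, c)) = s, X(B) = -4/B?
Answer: 265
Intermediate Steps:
H(s, c) = -3 + s/2
M(n) = 197 - n (M(n) = (11 - n) + 186 = 197 - n)
(X(-2) + 1*H(-3, 3))*M(303) = (-4/(-2) + 1*(-3 + (½)*(-3)))*(197 - 1*303) = (-4*(-½) + 1*(-3 - 3/2))*(197 - 303) = (2 + 1*(-9/2))*(-106) = (2 - 9/2)*(-106) = -5/2*(-106) = 265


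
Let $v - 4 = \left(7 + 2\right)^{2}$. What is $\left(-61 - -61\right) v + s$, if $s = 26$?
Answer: $26$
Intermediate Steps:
$v = 85$ ($v = 4 + \left(7 + 2\right)^{2} = 4 + 9^{2} = 4 + 81 = 85$)
$\left(-61 - -61\right) v + s = \left(-61 - -61\right) 85 + 26 = \left(-61 + 61\right) 85 + 26 = 0 \cdot 85 + 26 = 0 + 26 = 26$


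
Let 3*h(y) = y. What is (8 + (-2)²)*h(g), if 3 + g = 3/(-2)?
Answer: -18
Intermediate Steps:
g = -9/2 (g = -3 + 3/(-2) = -3 + 3*(-½) = -3 - 3/2 = -9/2 ≈ -4.5000)
h(y) = y/3
(8 + (-2)²)*h(g) = (8 + (-2)²)*((⅓)*(-9/2)) = (8 + 4)*(-3/2) = 12*(-3/2) = -18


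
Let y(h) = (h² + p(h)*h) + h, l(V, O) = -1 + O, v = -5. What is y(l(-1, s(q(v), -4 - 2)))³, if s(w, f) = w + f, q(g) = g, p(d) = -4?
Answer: 5832000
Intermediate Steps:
s(w, f) = f + w
y(h) = h² - 3*h (y(h) = (h² - 4*h) + h = h² - 3*h)
y(l(-1, s(q(v), -4 - 2)))³ = ((-1 + ((-4 - 2) - 5))*(-3 + (-1 + ((-4 - 2) - 5))))³ = ((-1 + (-6 - 5))*(-3 + (-1 + (-6 - 5))))³ = ((-1 - 11)*(-3 + (-1 - 11)))³ = (-12*(-3 - 12))³ = (-12*(-15))³ = 180³ = 5832000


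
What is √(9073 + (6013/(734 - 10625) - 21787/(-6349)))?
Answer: √81159341834628113/2990379 ≈ 95.267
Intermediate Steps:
√(9073 + (6013/(734 - 10625) - 21787/(-6349))) = √(9073 + (6013/(-9891) - 21787*(-1/6349))) = √(9073 + (6013*(-1/9891) + 21787/6349)) = √(9073 + (-859/1413 + 21787/6349)) = √(9073 + 25331240/8971137) = √(81420457241/8971137) = √81159341834628113/2990379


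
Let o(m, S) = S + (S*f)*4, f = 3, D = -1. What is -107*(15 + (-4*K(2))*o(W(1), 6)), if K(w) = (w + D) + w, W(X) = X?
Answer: 98547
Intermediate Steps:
K(w) = -1 + 2*w (K(w) = (w - 1) + w = (-1 + w) + w = -1 + 2*w)
o(m, S) = 13*S (o(m, S) = S + (S*3)*4 = S + (3*S)*4 = S + 12*S = 13*S)
-107*(15 + (-4*K(2))*o(W(1), 6)) = -107*(15 + (-4*(-1 + 2*2))*(13*6)) = -107*(15 - 4*(-1 + 4)*78) = -107*(15 - 4*3*78) = -107*(15 - 12*78) = -107*(15 - 936) = -107*(-921) = 98547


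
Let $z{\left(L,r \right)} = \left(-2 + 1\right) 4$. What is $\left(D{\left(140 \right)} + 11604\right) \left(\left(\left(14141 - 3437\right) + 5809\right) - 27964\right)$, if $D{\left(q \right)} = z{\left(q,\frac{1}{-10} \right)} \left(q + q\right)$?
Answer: $-120052284$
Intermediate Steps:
$z{\left(L,r \right)} = -4$ ($z{\left(L,r \right)} = \left(-1\right) 4 = -4$)
$D{\left(q \right)} = - 8 q$ ($D{\left(q \right)} = - 4 \left(q + q\right) = - 4 \cdot 2 q = - 8 q$)
$\left(D{\left(140 \right)} + 11604\right) \left(\left(\left(14141 - 3437\right) + 5809\right) - 27964\right) = \left(\left(-8\right) 140 + 11604\right) \left(\left(\left(14141 - 3437\right) + 5809\right) - 27964\right) = \left(-1120 + 11604\right) \left(\left(10704 + 5809\right) - 27964\right) = 10484 \left(16513 - 27964\right) = 10484 \left(-11451\right) = -120052284$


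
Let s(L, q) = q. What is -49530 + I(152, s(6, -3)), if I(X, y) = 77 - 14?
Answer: -49467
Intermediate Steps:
I(X, y) = 63
-49530 + I(152, s(6, -3)) = -49530 + 63 = -49467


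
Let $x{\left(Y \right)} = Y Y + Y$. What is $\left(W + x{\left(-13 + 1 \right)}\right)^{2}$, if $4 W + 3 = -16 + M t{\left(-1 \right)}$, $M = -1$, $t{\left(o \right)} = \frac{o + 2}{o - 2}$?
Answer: $\frac{145924}{9} \approx 16214.0$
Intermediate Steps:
$t{\left(o \right)} = \frac{2 + o}{-2 + o}$
$x{\left(Y \right)} = Y + Y^{2}$ ($x{\left(Y \right)} = Y^{2} + Y = Y + Y^{2}$)
$W = - \frac{14}{3}$ ($W = - \frac{3}{4} + \frac{-16 - \frac{2 - 1}{-2 - 1}}{4} = - \frac{3}{4} + \frac{-16 - \frac{1}{-3} \cdot 1}{4} = - \frac{3}{4} + \frac{-16 - \left(- \frac{1}{3}\right) 1}{4} = - \frac{3}{4} + \frac{-16 - - \frac{1}{3}}{4} = - \frac{3}{4} + \frac{-16 + \frac{1}{3}}{4} = - \frac{3}{4} + \frac{1}{4} \left(- \frac{47}{3}\right) = - \frac{3}{4} - \frac{47}{12} = - \frac{14}{3} \approx -4.6667$)
$\left(W + x{\left(-13 + 1 \right)}\right)^{2} = \left(- \frac{14}{3} + \left(-13 + 1\right) \left(1 + \left(-13 + 1\right)\right)\right)^{2} = \left(- \frac{14}{3} - 12 \left(1 - 12\right)\right)^{2} = \left(- \frac{14}{3} - -132\right)^{2} = \left(- \frac{14}{3} + 132\right)^{2} = \left(\frac{382}{3}\right)^{2} = \frac{145924}{9}$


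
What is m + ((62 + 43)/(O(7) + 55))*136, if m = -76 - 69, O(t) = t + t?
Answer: 1425/23 ≈ 61.957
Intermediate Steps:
O(t) = 2*t
m = -145
m + ((62 + 43)/(O(7) + 55))*136 = -145 + ((62 + 43)/(2*7 + 55))*136 = -145 + (105/(14 + 55))*136 = -145 + (105/69)*136 = -145 + (105*(1/69))*136 = -145 + (35/23)*136 = -145 + 4760/23 = 1425/23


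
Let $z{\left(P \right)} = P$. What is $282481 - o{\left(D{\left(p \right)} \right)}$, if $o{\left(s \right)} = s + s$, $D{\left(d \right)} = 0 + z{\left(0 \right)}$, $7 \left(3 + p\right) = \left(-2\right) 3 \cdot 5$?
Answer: $282481$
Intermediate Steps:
$p = - \frac{51}{7}$ ($p = -3 + \frac{\left(-2\right) 3 \cdot 5}{7} = -3 + \frac{\left(-6\right) 5}{7} = -3 + \frac{1}{7} \left(-30\right) = -3 - \frac{30}{7} = - \frac{51}{7} \approx -7.2857$)
$D{\left(d \right)} = 0$ ($D{\left(d \right)} = 0 + 0 = 0$)
$o{\left(s \right)} = 2 s$
$282481 - o{\left(D{\left(p \right)} \right)} = 282481 - 2 \cdot 0 = 282481 - 0 = 282481 + 0 = 282481$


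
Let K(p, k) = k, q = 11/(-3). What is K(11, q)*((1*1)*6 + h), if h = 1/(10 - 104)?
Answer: -6193/282 ≈ -21.961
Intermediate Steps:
q = -11/3 (q = 11*(-⅓) = -11/3 ≈ -3.6667)
h = -1/94 (h = 1/(-94) = -1/94 ≈ -0.010638)
K(11, q)*((1*1)*6 + h) = -11*((1*1)*6 - 1/94)/3 = -11*(1*6 - 1/94)/3 = -11*(6 - 1/94)/3 = -11/3*563/94 = -6193/282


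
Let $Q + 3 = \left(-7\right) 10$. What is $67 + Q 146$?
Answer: $-10591$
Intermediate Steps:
$Q = -73$ ($Q = -3 - 70 = -73$)
$67 + Q 146 = 67 - 10658 = -10591$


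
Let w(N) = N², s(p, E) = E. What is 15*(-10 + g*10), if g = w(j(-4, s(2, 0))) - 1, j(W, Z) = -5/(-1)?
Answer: 3450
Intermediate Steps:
j(W, Z) = 5 (j(W, Z) = -5*(-1) = 5)
g = 24 (g = 5² - 1 = 25 - 1 = 24)
15*(-10 + g*10) = 15*(-10 + 24*10) = 15*(-10 + 240) = 15*230 = 3450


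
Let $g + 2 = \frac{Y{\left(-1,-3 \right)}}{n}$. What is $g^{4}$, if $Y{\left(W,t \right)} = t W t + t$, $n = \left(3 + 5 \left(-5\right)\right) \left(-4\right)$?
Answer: $\frac{4879681}{234256} \approx 20.831$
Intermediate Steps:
$n = 88$ ($n = \left(3 - 25\right) \left(-4\right) = \left(-22\right) \left(-4\right) = 88$)
$Y{\left(W,t \right)} = t + W t^{2}$ ($Y{\left(W,t \right)} = W t t + t = W t^{2} + t = t + W t^{2}$)
$g = - \frac{47}{22}$ ($g = -2 + \frac{\left(-3\right) \left(1 - -3\right)}{88} = -2 + - 3 \left(1 + 3\right) \frac{1}{88} = -2 + \left(-3\right) 4 \cdot \frac{1}{88} = -2 - \frac{3}{22} = - \frac{47}{22} \approx -2.1364$)
$g^{4} = \left(- \frac{47}{22}\right)^{4} = \frac{4879681}{234256}$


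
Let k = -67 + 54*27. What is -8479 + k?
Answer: -7088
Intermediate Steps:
k = 1391 (k = -67 + 1458 = 1391)
-8479 + k = -8479 + 1391 = -7088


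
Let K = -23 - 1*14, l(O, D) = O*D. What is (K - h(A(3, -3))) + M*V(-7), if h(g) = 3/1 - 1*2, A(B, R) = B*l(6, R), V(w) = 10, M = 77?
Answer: 732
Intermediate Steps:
l(O, D) = D*O
K = -37 (K = -23 - 14 = -37)
A(B, R) = 6*B*R (A(B, R) = B*(R*6) = B*(6*R) = 6*B*R)
h(g) = 1 (h(g) = 3*1 - 2 = 3 - 2 = 1)
(K - h(A(3, -3))) + M*V(-7) = (-37 - 1*1) + 77*10 = (-37 - 1) + 770 = -38 + 770 = 732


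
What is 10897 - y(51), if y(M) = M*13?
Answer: 10234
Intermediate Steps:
y(M) = 13*M
10897 - y(51) = 10897 - 13*51 = 10897 - 1*663 = 10897 - 663 = 10234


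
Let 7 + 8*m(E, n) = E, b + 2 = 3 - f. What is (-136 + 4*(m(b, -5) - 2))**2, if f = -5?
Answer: 83521/4 ≈ 20880.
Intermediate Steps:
b = 6 (b = -2 + (3 - 1*(-5)) = -2 + (3 + 5) = -2 + 8 = 6)
m(E, n) = -7/8 + E/8
(-136 + 4*(m(b, -5) - 2))**2 = (-136 + 4*((-7/8 + (1/8)*6) - 2))**2 = (-136 + 4*((-7/8 + 3/4) - 2))**2 = (-136 + 4*(-1/8 - 2))**2 = (-136 + 4*(-17/8))**2 = (-136 - 17/2)**2 = (-289/2)**2 = 83521/4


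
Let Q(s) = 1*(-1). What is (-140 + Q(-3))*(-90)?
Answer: 12690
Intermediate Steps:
Q(s) = -1
(-140 + Q(-3))*(-90) = (-140 - 1)*(-90) = -141*(-90) = 12690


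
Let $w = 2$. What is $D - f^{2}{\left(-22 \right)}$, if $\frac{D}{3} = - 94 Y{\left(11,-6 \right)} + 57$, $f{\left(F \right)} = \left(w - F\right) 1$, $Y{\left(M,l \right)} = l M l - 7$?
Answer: $-110103$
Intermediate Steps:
$Y{\left(M,l \right)} = -7 + M l^{2}$ ($Y{\left(M,l \right)} = M l l - 7 = M l^{2} - 7 = -7 + M l^{2}$)
$f{\left(F \right)} = 2 - F$ ($f{\left(F \right)} = \left(2 - F\right) 1 = 2 - F$)
$D = -109527$ ($D = 3 \left(- 94 \left(-7 + 11 \left(-6\right)^{2}\right) + 57\right) = 3 \left(- 94 \left(-7 + 11 \cdot 36\right) + 57\right) = 3 \left(- 94 \left(-7 + 396\right) + 57\right) = 3 \left(\left(-94\right) 389 + 57\right) = 3 \left(-36566 + 57\right) = 3 \left(-36509\right) = -109527$)
$D - f^{2}{\left(-22 \right)} = -109527 - \left(2 - -22\right)^{2} = -109527 - \left(2 + 22\right)^{2} = -109527 - 24^{2} = -109527 - 576 = -110103$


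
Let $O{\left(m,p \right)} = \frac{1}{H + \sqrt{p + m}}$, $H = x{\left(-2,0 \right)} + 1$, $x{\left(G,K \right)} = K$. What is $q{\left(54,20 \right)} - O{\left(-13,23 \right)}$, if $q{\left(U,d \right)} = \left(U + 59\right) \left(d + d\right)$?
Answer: $\frac{40681}{9} - \frac{\sqrt{10}}{9} \approx 4519.8$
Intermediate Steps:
$q{\left(U,d \right)} = 2 d \left(59 + U\right)$ ($q{\left(U,d \right)} = \left(59 + U\right) 2 d = 2 d \left(59 + U\right)$)
$H = 1$ ($H = 0 + 1 = 1$)
$O{\left(m,p \right)} = \frac{1}{1 + \sqrt{m + p}}$ ($O{\left(m,p \right)} = \frac{1}{1 + \sqrt{p + m}} = \frac{1}{1 + \sqrt{m + p}}$)
$q{\left(54,20 \right)} - O{\left(-13,23 \right)} = 2 \cdot 20 \left(59 + 54\right) - \frac{1}{1 + \sqrt{-13 + 23}} = 2 \cdot 20 \cdot 113 - \frac{1}{1 + \sqrt{10}} = 4520 - \frac{1}{1 + \sqrt{10}}$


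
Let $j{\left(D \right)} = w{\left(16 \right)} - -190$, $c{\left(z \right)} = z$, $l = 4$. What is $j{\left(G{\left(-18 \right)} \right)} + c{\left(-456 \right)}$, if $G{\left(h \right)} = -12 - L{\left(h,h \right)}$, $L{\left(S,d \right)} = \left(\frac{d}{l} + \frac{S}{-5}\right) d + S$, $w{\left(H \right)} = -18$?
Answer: $-284$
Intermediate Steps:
$L{\left(S,d \right)} = S + d \left(- \frac{S}{5} + \frac{d}{4}\right)$ ($L{\left(S,d \right)} = \left(\frac{d}{4} + \frac{S}{-5}\right) d + S = \left(d \frac{1}{4} + S \left(- \frac{1}{5}\right)\right) d + S = \left(\frac{d}{4} - \frac{S}{5}\right) d + S = \left(- \frac{S}{5} + \frac{d}{4}\right) d + S = d \left(- \frac{S}{5} + \frac{d}{4}\right) + S = S + d \left(- \frac{S}{5} + \frac{d}{4}\right)$)
$G{\left(h \right)} = -12 - h - \frac{h^{2}}{20}$ ($G{\left(h \right)} = -12 - \left(h + \frac{h^{2}}{4} - \frac{h h}{5}\right) = -12 - \left(h + \frac{h^{2}}{4} - \frac{h^{2}}{5}\right) = -12 - \left(h + \frac{h^{2}}{20}\right) = -12 - h - \frac{h^{2}}{20}$)
$j{\left(D \right)} = 172$ ($j{\left(D \right)} = -18 - -190 = -18 + 190 = 172$)
$j{\left(G{\left(-18 \right)} \right)} + c{\left(-456 \right)} = 172 - 456 = -284$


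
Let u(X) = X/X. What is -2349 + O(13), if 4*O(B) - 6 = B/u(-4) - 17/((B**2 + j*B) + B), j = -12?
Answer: -243819/104 ≈ -2344.4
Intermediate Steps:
u(X) = 1
O(B) = 3/2 - 17/(4*(B**2 - 11*B)) + B/4 (O(B) = 3/2 + (B/1 - 17/((B**2 - 12*B) + B))/4 = 3/2 + (B*1 - 17/(B**2 - 11*B))/4 = 3/2 + (B - 17/(B**2 - 11*B))/4 = 3/2 + (-17/(4*(B**2 - 11*B)) + B/4) = 3/2 - 17/(4*(B**2 - 11*B)) + B/4)
-2349 + O(13) = -2349 + (1/4)*(-17 + 13**3 - 66*13 - 5*13**2)/(13*(-11 + 13)) = -2349 + (1/4)*(1/13)*(-17 + 2197 - 858 - 5*169)/2 = -2349 + (1/4)*(1/13)*(1/2)*(-17 + 2197 - 858 - 845) = -2349 + (1/4)*(1/13)*(1/2)*477 = -2349 + 477/104 = -243819/104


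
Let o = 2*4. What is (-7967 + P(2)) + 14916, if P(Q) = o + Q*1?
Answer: 6959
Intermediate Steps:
o = 8
P(Q) = 8 + Q (P(Q) = 8 + Q*1 = 8 + Q)
(-7967 + P(2)) + 14916 = (-7967 + (8 + 2)) + 14916 = (-7967 + 10) + 14916 = -7957 + 14916 = 6959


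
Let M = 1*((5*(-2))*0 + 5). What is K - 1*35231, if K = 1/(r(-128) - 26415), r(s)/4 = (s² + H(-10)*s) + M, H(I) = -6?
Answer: -1487206202/42213 ≈ -35231.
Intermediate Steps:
M = 5 (M = 1*(-10*0 + 5) = 1*(0 + 5) = 1*5 = 5)
r(s) = 20 - 24*s + 4*s² (r(s) = 4*((s² - 6*s) + 5) = 4*(5 + s² - 6*s) = 20 - 24*s + 4*s²)
K = 1/42213 (K = 1/((20 - 24*(-128) + 4*(-128)²) - 26415) = 1/((20 + 3072 + 4*16384) - 26415) = 1/((20 + 3072 + 65536) - 26415) = 1/(68628 - 26415) = 1/42213 ≈ 2.3689e-5)
K - 1*35231 = 1/42213 - 1*35231 = 1/42213 - 35231 = -1487206202/42213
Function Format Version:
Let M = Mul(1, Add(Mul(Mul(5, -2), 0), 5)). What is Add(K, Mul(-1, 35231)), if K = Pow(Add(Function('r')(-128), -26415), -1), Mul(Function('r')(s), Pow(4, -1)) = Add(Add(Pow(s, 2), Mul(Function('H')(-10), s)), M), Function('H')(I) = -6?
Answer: Rational(-1487206202, 42213) ≈ -35231.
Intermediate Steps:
M = 5 (M = Mul(1, Add(Mul(-10, 0), 5)) = Mul(1, Add(0, 5)) = Mul(1, 5) = 5)
Function('r')(s) = Add(20, Mul(-24, s), Mul(4, Pow(s, 2))) (Function('r')(s) = Mul(4, Add(Add(Pow(s, 2), Mul(-6, s)), 5)) = Mul(4, Add(5, Pow(s, 2), Mul(-6, s))) = Add(20, Mul(-24, s), Mul(4, Pow(s, 2))))
K = Rational(1, 42213) (K = Pow(Add(Add(20, Mul(-24, -128), Mul(4, Pow(-128, 2))), -26415), -1) = Pow(Add(Add(20, 3072, Mul(4, 16384)), -26415), -1) = Pow(Add(Add(20, 3072, 65536), -26415), -1) = Pow(Add(68628, -26415), -1) = Pow(42213, -1) = Rational(1, 42213) ≈ 2.3689e-5)
Add(K, Mul(-1, 35231)) = Add(Rational(1, 42213), Mul(-1, 35231)) = Add(Rational(1, 42213), -35231) = Rational(-1487206202, 42213)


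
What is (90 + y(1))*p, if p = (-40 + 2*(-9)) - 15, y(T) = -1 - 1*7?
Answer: -5986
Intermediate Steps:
y(T) = -8 (y(T) = -1 - 7 = -8)
p = -73 (p = (-40 - 18) - 15 = -58 - 15 = -73)
(90 + y(1))*p = (90 - 8)*(-73) = 82*(-73) = -5986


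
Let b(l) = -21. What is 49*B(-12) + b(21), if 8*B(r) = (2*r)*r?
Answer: 1743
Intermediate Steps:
B(r) = r²/4 (B(r) = ((2*r)*r)/8 = (2*r²)/8 = r²/4)
49*B(-12) + b(21) = 49*((¼)*(-12)²) - 21 = 49*((¼)*144) - 21 = 49*36 - 21 = 1764 - 21 = 1743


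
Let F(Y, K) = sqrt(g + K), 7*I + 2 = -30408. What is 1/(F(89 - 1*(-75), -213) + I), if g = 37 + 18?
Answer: -106435/462387921 - 49*I*sqrt(158)/924775842 ≈ -0.00023019 - 6.6602e-7*I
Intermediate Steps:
I = -30410/7 (I = -2/7 + (1/7)*(-30408) = -2/7 - 4344 = -30410/7 ≈ -4344.3)
g = 55
F(Y, K) = sqrt(55 + K)
1/(F(89 - 1*(-75), -213) + I) = 1/(sqrt(55 - 213) - 30410/7) = 1/(sqrt(-158) - 30410/7) = 1/(I*sqrt(158) - 30410/7) = 1/(-30410/7 + I*sqrt(158))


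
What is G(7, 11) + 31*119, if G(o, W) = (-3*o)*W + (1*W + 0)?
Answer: 3469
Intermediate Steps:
G(o, W) = W - 3*W*o (G(o, W) = -3*W*o + (W + 0) = -3*W*o + W = W - 3*W*o)
G(7, 11) + 31*119 = 11*(1 - 3*7) + 31*119 = 11*(1 - 21) + 3689 = 11*(-20) + 3689 = -220 + 3689 = 3469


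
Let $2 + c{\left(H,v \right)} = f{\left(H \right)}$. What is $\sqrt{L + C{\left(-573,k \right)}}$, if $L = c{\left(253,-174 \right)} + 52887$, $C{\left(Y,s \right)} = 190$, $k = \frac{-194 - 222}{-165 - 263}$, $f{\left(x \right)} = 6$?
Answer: $\sqrt{53081} \approx 230.39$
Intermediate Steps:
$k = \frac{104}{107}$ ($k = - \frac{416}{-428} = \left(-416\right) \left(- \frac{1}{428}\right) = \frac{104}{107} \approx 0.97196$)
$c{\left(H,v \right)} = 4$ ($c{\left(H,v \right)} = -2 + 6 = 4$)
$L = 52891$ ($L = 4 + 52887 = 52891$)
$\sqrt{L + C{\left(-573,k \right)}} = \sqrt{52891 + 190} = \sqrt{53081}$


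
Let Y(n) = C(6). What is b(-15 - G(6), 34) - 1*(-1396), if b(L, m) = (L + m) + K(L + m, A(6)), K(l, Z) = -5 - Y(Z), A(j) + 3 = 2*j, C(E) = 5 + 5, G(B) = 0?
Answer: 1400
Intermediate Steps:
C(E) = 10
Y(n) = 10
A(j) = -3 + 2*j
K(l, Z) = -15 (K(l, Z) = -5 - 1*10 = -5 - 10 = -15)
b(L, m) = -15 + L + m (b(L, m) = (L + m) - 15 = -15 + L + m)
b(-15 - G(6), 34) - 1*(-1396) = (-15 + (-15 - 1*0) + 34) - 1*(-1396) = (-15 + (-15 + 0) + 34) + 1396 = (-15 - 15 + 34) + 1396 = 4 + 1396 = 1400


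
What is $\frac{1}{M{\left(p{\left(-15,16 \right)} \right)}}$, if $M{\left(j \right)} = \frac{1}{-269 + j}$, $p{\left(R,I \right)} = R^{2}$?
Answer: $-44$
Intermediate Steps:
$\frac{1}{M{\left(p{\left(-15,16 \right)} \right)}} = \frac{1}{\frac{1}{-269 + \left(-15\right)^{2}}} = \frac{1}{\frac{1}{-269 + 225}} = \frac{1}{\frac{1}{-44}} = \frac{1}{- \frac{1}{44}} = -44$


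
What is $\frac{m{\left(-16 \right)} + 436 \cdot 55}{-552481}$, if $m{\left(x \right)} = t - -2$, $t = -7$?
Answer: $- \frac{23975}{552481} \approx -0.043395$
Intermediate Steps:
$m{\left(x \right)} = -5$ ($m{\left(x \right)} = -7 - -2 = -7 + 2 = -5$)
$\frac{m{\left(-16 \right)} + 436 \cdot 55}{-552481} = \frac{-5 + 436 \cdot 55}{-552481} = \left(-5 + 23980\right) \left(- \frac{1}{552481}\right) = 23975 \left(- \frac{1}{552481}\right) = - \frac{23975}{552481}$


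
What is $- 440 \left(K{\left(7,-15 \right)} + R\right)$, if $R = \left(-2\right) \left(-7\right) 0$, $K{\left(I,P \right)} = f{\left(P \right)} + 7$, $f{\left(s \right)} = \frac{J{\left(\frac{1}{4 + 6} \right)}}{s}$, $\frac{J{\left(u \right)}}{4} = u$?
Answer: $- \frac{46024}{15} \approx -3068.3$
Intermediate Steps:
$J{\left(u \right)} = 4 u$
$f{\left(s \right)} = \frac{2}{5 s}$ ($f{\left(s \right)} = \frac{4 \frac{1}{4 + 6}}{s} = \frac{4 \cdot \frac{1}{10}}{s} = \frac{2}{5 s}$)
$K{\left(I,P \right)} = 7 + \frac{2}{5 P}$ ($K{\left(I,P \right)} = \frac{2}{5 P} + 7 = 7 + \frac{2}{5 P}$)
$R = 0$ ($R = 14 \cdot 0 = 0$)
$- 440 \left(K{\left(7,-15 \right)} + R\right) = - 440 \left(\left(7 + \frac{2}{5 \left(-15\right)}\right) + 0\right) = - 440 \left(\left(7 + \frac{2}{5} \left(- \frac{1}{15}\right)\right) + 0\right) = - 440 \left(\left(7 - \frac{2}{75}\right) + 0\right) = - 440 \left(\frac{523}{75} + 0\right) = \left(-440\right) \frac{523}{75} = - \frac{46024}{15}$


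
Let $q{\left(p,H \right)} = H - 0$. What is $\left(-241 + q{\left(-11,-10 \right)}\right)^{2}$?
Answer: $63001$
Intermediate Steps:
$q{\left(p,H \right)} = H$ ($q{\left(p,H \right)} = H + 0 = H$)
$\left(-241 + q{\left(-11,-10 \right)}\right)^{2} = \left(-241 - 10\right)^{2} = \left(-251\right)^{2} = 63001$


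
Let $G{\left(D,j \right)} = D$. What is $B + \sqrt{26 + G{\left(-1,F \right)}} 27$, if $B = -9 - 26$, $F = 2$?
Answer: $100$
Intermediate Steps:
$B = -35$ ($B = -9 - 26 = -35$)
$B + \sqrt{26 + G{\left(-1,F \right)}} 27 = -35 + \sqrt{26 - 1} \cdot 27 = -35 + \sqrt{25} \cdot 27 = -35 + 5 \cdot 27 = -35 + 135 = 100$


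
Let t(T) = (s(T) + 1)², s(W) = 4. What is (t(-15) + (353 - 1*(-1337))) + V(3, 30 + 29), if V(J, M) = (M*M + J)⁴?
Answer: 147337258723251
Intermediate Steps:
t(T) = 25 (t(T) = (4 + 1)² = 5² = 25)
V(J, M) = (J + M²)⁴ (V(J, M) = (M² + J)⁴ = (J + M²)⁴)
(t(-15) + (353 - 1*(-1337))) + V(3, 30 + 29) = (25 + (353 - 1*(-1337))) + (3 + (30 + 29)²)⁴ = (25 + (353 + 1337)) + (3 + 59²)⁴ = (25 + 1690) + (3 + 3481)⁴ = 1715 + 3484⁴ = 1715 + 147337258721536 = 147337258723251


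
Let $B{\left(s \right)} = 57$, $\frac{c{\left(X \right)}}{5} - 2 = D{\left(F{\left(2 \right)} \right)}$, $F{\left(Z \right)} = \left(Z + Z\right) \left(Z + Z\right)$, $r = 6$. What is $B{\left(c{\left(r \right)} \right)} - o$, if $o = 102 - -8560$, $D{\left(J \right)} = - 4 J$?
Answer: $-8605$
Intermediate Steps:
$F{\left(Z \right)} = 4 Z^{2}$ ($F{\left(Z \right)} = 2 Z 2 Z = 4 Z^{2}$)
$c{\left(X \right)} = -310$ ($c{\left(X \right)} = 10 + 5 \left(- 4 \cdot 4 \cdot 2^{2}\right) = 10 + 5 \left(- 4 \cdot 4 \cdot 4\right) = 10 + 5 \left(\left(-4\right) 16\right) = 10 + 5 \left(-64\right) = 10 - 320 = -310$)
$o = 8662$ ($o = 102 + 8560 = 8662$)
$B{\left(c{\left(r \right)} \right)} - o = 57 - 8662 = -8605$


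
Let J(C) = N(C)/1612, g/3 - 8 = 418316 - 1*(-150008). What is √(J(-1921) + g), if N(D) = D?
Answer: √1107626007293/806 ≈ 1305.8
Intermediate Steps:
g = 1704996 (g = 24 + 3*(418316 - 1*(-150008)) = 24 + 3*(418316 + 150008) = 24 + 3*568324 = 24 + 1704972 = 1704996)
J(C) = C/1612
√(J(-1921) + g) = √((1/1612)*(-1921) + 1704996) = √(-1921/1612 + 1704996) = √(2748451631/1612) = √1107626007293/806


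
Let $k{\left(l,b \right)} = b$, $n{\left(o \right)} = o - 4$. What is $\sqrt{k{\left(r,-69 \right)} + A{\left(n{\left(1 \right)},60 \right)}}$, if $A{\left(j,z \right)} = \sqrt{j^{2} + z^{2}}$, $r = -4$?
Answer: $\sqrt{-69 + 3 \sqrt{401}} \approx 2.9875 i$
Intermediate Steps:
$n{\left(o \right)} = -4 + o$
$\sqrt{k{\left(r,-69 \right)} + A{\left(n{\left(1 \right)},60 \right)}} = \sqrt{-69 + \sqrt{\left(-4 + 1\right)^{2} + 60^{2}}} = \sqrt{-69 + \sqrt{\left(-3\right)^{2} + 3600}} = \sqrt{-69 + \sqrt{9 + 3600}} = \sqrt{-69 + \sqrt{3609}} = \sqrt{-69 + 3 \sqrt{401}}$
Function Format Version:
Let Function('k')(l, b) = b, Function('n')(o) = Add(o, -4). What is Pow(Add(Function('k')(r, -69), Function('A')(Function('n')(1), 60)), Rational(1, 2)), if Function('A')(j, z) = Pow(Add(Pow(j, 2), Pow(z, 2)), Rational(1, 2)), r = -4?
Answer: Pow(Add(-69, Mul(3, Pow(401, Rational(1, 2)))), Rational(1, 2)) ≈ Mul(2.9875, I)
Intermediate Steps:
Function('n')(o) = Add(-4, o)
Pow(Add(Function('k')(r, -69), Function('A')(Function('n')(1), 60)), Rational(1, 2)) = Pow(Add(-69, Pow(Add(Pow(Add(-4, 1), 2), Pow(60, 2)), Rational(1, 2))), Rational(1, 2)) = Pow(Add(-69, Pow(Add(Pow(-3, 2), 3600), Rational(1, 2))), Rational(1, 2)) = Pow(Add(-69, Pow(Add(9, 3600), Rational(1, 2))), Rational(1, 2)) = Pow(Add(-69, Pow(3609, Rational(1, 2))), Rational(1, 2)) = Pow(Add(-69, Mul(3, Pow(401, Rational(1, 2)))), Rational(1, 2))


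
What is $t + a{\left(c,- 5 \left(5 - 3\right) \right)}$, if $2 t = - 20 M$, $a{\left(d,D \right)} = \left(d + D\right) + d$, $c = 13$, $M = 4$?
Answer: $-24$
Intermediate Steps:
$a{\left(d,D \right)} = D + 2 d$ ($a{\left(d,D \right)} = \left(D + d\right) + d = D + 2 d$)
$t = -40$ ($t = \frac{\left(-20\right) 4}{2} = \frac{1}{2} \left(-80\right) = -40$)
$t + a{\left(c,- 5 \left(5 - 3\right) \right)} = -40 + \left(- 5 \left(5 - 3\right) + 2 \cdot 13\right) = -40 + \left(\left(-5\right) 2 + 26\right) = -40 + \left(-10 + 26\right) = -40 + 16 = -24$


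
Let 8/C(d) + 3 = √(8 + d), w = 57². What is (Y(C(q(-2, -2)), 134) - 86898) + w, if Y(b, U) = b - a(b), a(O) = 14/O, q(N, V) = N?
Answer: -334607/4 - 53*√6/12 ≈ -83663.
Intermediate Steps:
w = 3249
C(d) = 8/(-3 + √(8 + d))
Y(b, U) = b - 14/b
(Y(C(q(-2, -2)), 134) - 86898) + w = ((8/(-3 + √(8 - 2)) - (-21/4 + 7*√(8 - 2)/4)) - 86898) + 3249 = ((8/(-3 + √6) - (-21/4 + 7*√6/4)) - 86898) + 3249 = ((8/(-3 + √6) - 14*(-3/8 + √6/8)) - 86898) + 3249 = ((8/(-3 + √6) + (21/4 - 7*√6/4)) - 86898) + 3249 = ((21/4 + 8/(-3 + √6) - 7*√6/4) - 86898) + 3249 = (-347571/4 + 8/(-3 + √6) - 7*√6/4) + 3249 = -334575/4 + 8/(-3 + √6) - 7*√6/4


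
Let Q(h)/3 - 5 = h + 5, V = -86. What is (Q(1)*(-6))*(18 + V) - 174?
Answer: 13290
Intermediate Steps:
Q(h) = 30 + 3*h (Q(h) = 15 + 3*(h + 5) = 15 + 3*(5 + h) = 15 + (15 + 3*h) = 30 + 3*h)
(Q(1)*(-6))*(18 + V) - 174 = ((30 + 3*1)*(-6))*(18 - 86) - 174 = ((30 + 3)*(-6))*(-68) - 174 = (33*(-6))*(-68) - 174 = -198*(-68) - 174 = 13464 - 174 = 13290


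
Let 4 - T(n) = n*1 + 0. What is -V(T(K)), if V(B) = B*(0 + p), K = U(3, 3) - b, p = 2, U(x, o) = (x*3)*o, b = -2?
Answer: 50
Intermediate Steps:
U(x, o) = 3*o*x (U(x, o) = (3*x)*o = 3*o*x)
K = 29 (K = 3*3*3 - 1*(-2) = 27 + 2 = 29)
T(n) = 4 - n (T(n) = 4 - (n*1 + 0) = 4 - (n + 0) = 4 - n)
V(B) = 2*B (V(B) = B*(0 + 2) = B*2 = 2*B)
-V(T(K)) = -2*(4 - 1*29) = -2*(4 - 29) = -2*(-25) = -1*(-50) = 50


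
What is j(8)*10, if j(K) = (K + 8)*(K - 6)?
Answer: 320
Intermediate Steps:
j(K) = (-6 + K)*(8 + K) (j(K) = (8 + K)*(-6 + K) = (-6 + K)*(8 + K))
j(8)*10 = (-48 + 8² + 2*8)*10 = (-48 + 64 + 16)*10 = 32*10 = 320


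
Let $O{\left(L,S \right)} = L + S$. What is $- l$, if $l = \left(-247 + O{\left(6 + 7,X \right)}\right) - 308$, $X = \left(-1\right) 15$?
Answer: $557$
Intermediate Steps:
$X = -15$
$l = -557$ ($l = \left(-247 + \left(\left(6 + 7\right) - 15\right)\right) - 308 = \left(-247 + \left(13 - 15\right)\right) - 308 = \left(-247 - 2\right) - 308 = -249 - 308 = -557$)
$- l = \left(-1\right) \left(-557\right) = 557$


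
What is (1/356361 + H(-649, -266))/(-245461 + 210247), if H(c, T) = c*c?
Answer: -75049804781/6274448127 ≈ -11.961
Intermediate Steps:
H(c, T) = c**2
(1/356361 + H(-649, -266))/(-245461 + 210247) = (1/356361 + (-649)**2)/(-245461 + 210247) = (1/356361 + 421201)/(-35214) = (150099609562/356361)*(-1/35214) = -75049804781/6274448127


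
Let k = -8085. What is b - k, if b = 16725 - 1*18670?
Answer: 6140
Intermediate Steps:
b = -1945 (b = 16725 - 18670 = -1945)
b - k = -1945 - 1*(-8085) = -1945 + 8085 = 6140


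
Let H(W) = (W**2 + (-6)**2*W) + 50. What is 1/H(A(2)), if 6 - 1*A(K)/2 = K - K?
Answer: 1/626 ≈ 0.0015974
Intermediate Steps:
A(K) = 12 (A(K) = 12 - 2*(K - K) = 12 - 2*0 = 12 + 0 = 12)
H(W) = 50 + W**2 + 36*W (H(W) = (W**2 + 36*W) + 50 = 50 + W**2 + 36*W)
1/H(A(2)) = 1/(50 + 12**2 + 36*12) = 1/(50 + 144 + 432) = 1/626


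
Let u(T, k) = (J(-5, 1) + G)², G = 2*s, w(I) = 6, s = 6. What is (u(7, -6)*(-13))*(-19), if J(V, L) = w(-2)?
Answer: 80028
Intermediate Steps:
J(V, L) = 6
G = 12 (G = 2*6 = 12)
u(T, k) = 324 (u(T, k) = (6 + 12)² = 18² = 324)
(u(7, -6)*(-13))*(-19) = (324*(-13))*(-19) = -4212*(-19) = 80028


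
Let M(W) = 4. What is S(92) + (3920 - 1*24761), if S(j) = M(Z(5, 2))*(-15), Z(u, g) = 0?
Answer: -20901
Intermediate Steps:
S(j) = -60 (S(j) = 4*(-15) = -60)
S(92) + (3920 - 1*24761) = -60 + (3920 - 1*24761) = -60 + (3920 - 24761) = -60 - 20841 = -20901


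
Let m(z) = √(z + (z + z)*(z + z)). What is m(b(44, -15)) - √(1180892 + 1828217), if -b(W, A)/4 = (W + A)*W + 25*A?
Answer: -√3009109 + 62*√13515 ≈ 5473.1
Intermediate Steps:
b(W, A) = -100*A - 4*W*(A + W) (b(W, A) = -4*((W + A)*W + 25*A) = -4*((A + W)*W + 25*A) = -4*(W*(A + W) + 25*A) = -4*(25*A + W*(A + W)) = -100*A - 4*W*(A + W))
m(z) = √(z + 4*z²) (m(z) = √(z + (2*z)*(2*z)) = √(z + 4*z²))
m(b(44, -15)) - √(1180892 + 1828217) = √((-100*(-15) - 4*44² - 4*(-15)*44)*(1 + 4*(-100*(-15) - 4*44² - 4*(-15)*44))) - √(1180892 + 1828217) = √((1500 - 4*1936 + 2640)*(1 + 4*(1500 - 4*1936 + 2640))) - √3009109 = √((1500 - 7744 + 2640)*(1 + 4*(1500 - 7744 + 2640))) - √3009109 = √(-3604*(1 + 4*(-3604))) - √3009109 = √(-3604*(1 - 14416)) - √3009109 = √(-3604*(-14415)) - √3009109 = √51951660 - √3009109 = 62*√13515 - √3009109 = -√3009109 + 62*√13515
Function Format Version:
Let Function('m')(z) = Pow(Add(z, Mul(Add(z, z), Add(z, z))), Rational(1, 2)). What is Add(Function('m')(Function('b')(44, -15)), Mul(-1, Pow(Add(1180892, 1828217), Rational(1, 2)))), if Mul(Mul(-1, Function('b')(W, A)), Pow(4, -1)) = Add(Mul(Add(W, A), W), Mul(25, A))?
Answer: Add(Mul(-1, Pow(3009109, Rational(1, 2))), Mul(62, Pow(13515, Rational(1, 2)))) ≈ 5473.1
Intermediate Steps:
Function('b')(W, A) = Add(Mul(-100, A), Mul(-4, W, Add(A, W))) (Function('b')(W, A) = Mul(-4, Add(Mul(Add(W, A), W), Mul(25, A))) = Mul(-4, Add(Mul(Add(A, W), W), Mul(25, A))) = Mul(-4, Add(Mul(W, Add(A, W)), Mul(25, A))) = Mul(-4, Add(Mul(25, A), Mul(W, Add(A, W)))) = Add(Mul(-100, A), Mul(-4, W, Add(A, W))))
Function('m')(z) = Pow(Add(z, Mul(4, Pow(z, 2))), Rational(1, 2)) (Function('m')(z) = Pow(Add(z, Mul(Mul(2, z), Mul(2, z))), Rational(1, 2)) = Pow(Add(z, Mul(4, Pow(z, 2))), Rational(1, 2)))
Add(Function('m')(Function('b')(44, -15)), Mul(-1, Pow(Add(1180892, 1828217), Rational(1, 2)))) = Add(Pow(Mul(Add(Mul(-100, -15), Mul(-4, Pow(44, 2)), Mul(-4, -15, 44)), Add(1, Mul(4, Add(Mul(-100, -15), Mul(-4, Pow(44, 2)), Mul(-4, -15, 44))))), Rational(1, 2)), Mul(-1, Pow(Add(1180892, 1828217), Rational(1, 2)))) = Add(Pow(Mul(Add(1500, Mul(-4, 1936), 2640), Add(1, Mul(4, Add(1500, Mul(-4, 1936), 2640)))), Rational(1, 2)), Mul(-1, Pow(3009109, Rational(1, 2)))) = Add(Pow(Mul(Add(1500, -7744, 2640), Add(1, Mul(4, Add(1500, -7744, 2640)))), Rational(1, 2)), Mul(-1, Pow(3009109, Rational(1, 2)))) = Add(Pow(Mul(-3604, Add(1, Mul(4, -3604))), Rational(1, 2)), Mul(-1, Pow(3009109, Rational(1, 2)))) = Add(Pow(Mul(-3604, Add(1, -14416)), Rational(1, 2)), Mul(-1, Pow(3009109, Rational(1, 2)))) = Add(Pow(Mul(-3604, -14415), Rational(1, 2)), Mul(-1, Pow(3009109, Rational(1, 2)))) = Add(Pow(51951660, Rational(1, 2)), Mul(-1, Pow(3009109, Rational(1, 2)))) = Add(Mul(62, Pow(13515, Rational(1, 2))), Mul(-1, Pow(3009109, Rational(1, 2)))) = Add(Mul(-1, Pow(3009109, Rational(1, 2))), Mul(62, Pow(13515, Rational(1, 2))))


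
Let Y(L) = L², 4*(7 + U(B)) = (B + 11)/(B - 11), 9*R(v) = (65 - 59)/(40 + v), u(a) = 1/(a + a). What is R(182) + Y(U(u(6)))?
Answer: 4811325709/91433808 ≈ 52.621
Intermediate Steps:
u(a) = 1/(2*a)
R(v) = 2/(3*(40 + v)) (R(v) = ((65 - 59)/(40 + v))/9 = (6/(40 + v))/9 = 2/(3*(40 + v)))
U(B) = -7 + (11 + B)/(4*(-11 + B)) (U(B) = -7 + ((B + 11)/(B - 11))/4 = -7 + ((11 + B)/(-11 + B))/4 = -7 + (11 + B)/(4*(-11 + B)))
R(182) + Y(U(u(6))) = 2/(3*(40 + 182)) + ((319 - 27/(2*6))/(4*(-11 + (½)/6)))² = (⅔)/222 + ((319 - 27/(2*6))/(4*(-11 + (½)*(⅙))))² = (⅔)*(1/222) + ((319 - 27*1/12)/(4*(-11 + 1/12)))² = 1/333 + ((319 - 9/4)/(4*(-131/12)))² = 1/333 + ((¼)*(-12/131)*(1267/4))² = 1/333 + (-3801/524)² = 1/333 + 14447601/274576 = 4811325709/91433808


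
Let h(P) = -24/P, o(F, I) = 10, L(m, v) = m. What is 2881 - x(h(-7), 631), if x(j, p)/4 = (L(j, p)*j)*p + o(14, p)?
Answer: -1314615/49 ≈ -26829.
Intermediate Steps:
x(j, p) = 40 + 4*p*j**2 (x(j, p) = 4*((j*j)*p + 10) = 4*(j**2*p + 10) = 4*(p*j**2 + 10) = 4*(10 + p*j**2) = 40 + 4*p*j**2)
2881 - x(h(-7), 631) = 2881 - (40 + 4*631*(-24/(-7))**2) = 2881 - (40 + 4*631*(-24*(-1/7))**2) = 2881 - (40 + 4*631*(24/7)**2) = 2881 - (40 + 4*631*(576/49)) = 2881 - (40 + 1453824/49) = 2881 - 1*1455784/49 = 2881 - 1455784/49 = -1314615/49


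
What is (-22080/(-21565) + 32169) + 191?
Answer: 139573096/4313 ≈ 32361.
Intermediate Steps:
(-22080/(-21565) + 32169) + 191 = (-22080*(-1/21565) + 32169) + 191 = (4416/4313 + 32169) + 191 = 138749313/4313 + 191 = 139573096/4313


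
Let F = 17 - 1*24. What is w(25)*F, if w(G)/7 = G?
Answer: -1225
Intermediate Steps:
w(G) = 7*G
F = -7 (F = 17 - 24 = -7)
w(25)*F = (7*25)*(-7) = 175*(-7) = -1225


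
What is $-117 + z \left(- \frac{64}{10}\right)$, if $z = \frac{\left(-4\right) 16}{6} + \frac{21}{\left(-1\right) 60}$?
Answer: $- \frac{3487}{75} \approx -46.493$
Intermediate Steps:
$z = - \frac{661}{60}$ ($z = \left(-64\right) \frac{1}{6} + \frac{21}{-60} = - \frac{32}{3} + 21 \left(- \frac{1}{60}\right) = - \frac{32}{3} - \frac{7}{20} = - \frac{661}{60} \approx -11.017$)
$-117 + z \left(- \frac{64}{10}\right) = -117 - \frac{661 \left(- \frac{64}{10}\right)}{60} = -117 - \frac{661 \left(\left(-64\right) \frac{1}{10}\right)}{60} = -117 - - \frac{5288}{75} = -117 + \frac{5288}{75} = - \frac{3487}{75}$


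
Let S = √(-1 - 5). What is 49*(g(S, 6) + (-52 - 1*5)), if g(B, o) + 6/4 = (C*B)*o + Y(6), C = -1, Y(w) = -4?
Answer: -6125/2 - 294*I*√6 ≈ -3062.5 - 720.15*I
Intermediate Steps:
S = I*√6 (S = √(-6) = I*√6 ≈ 2.4495*I)
g(B, o) = -11/2 - B*o (g(B, o) = -3/2 + ((-B)*o - 4) = -3/2 + (-B*o - 4) = -3/2 + (-4 - B*o) = -11/2 - B*o)
49*(g(S, 6) + (-52 - 1*5)) = 49*((-11/2 - 1*I*√6*6) + (-52 - 1*5)) = 49*((-11/2 - 6*I*√6) + (-52 - 5)) = 49*((-11/2 - 6*I*√6) - 57) = 49*(-125/2 - 6*I*√6) = -6125/2 - 294*I*√6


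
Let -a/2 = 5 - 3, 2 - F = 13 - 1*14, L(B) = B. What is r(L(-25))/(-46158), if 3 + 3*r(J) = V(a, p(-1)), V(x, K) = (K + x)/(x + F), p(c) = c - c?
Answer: -1/138474 ≈ -7.2216e-6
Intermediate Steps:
p(c) = 0
F = 3 (F = 2 - (13 - 1*14) = 2 - (13 - 14) = 2 - 1*(-1) = 2 + 1 = 3)
a = -4 (a = -2*(5 - 3) = -2*2 = -4)
V(x, K) = (K + x)/(3 + x) (V(x, K) = (K + x)/(x + 3) = (K + x)/(3 + x))
r(J) = ⅓ (r(J) = -1 + ((0 - 4)/(3 - 4))/3 = -1 + (-4/(-1))/3 = -1 + (-1*(-4))/3 = -1 + (⅓)*4 = -1 + 4/3 = ⅓)
r(L(-25))/(-46158) = (⅓)/(-46158) = (⅓)*(-1/46158) = -1/138474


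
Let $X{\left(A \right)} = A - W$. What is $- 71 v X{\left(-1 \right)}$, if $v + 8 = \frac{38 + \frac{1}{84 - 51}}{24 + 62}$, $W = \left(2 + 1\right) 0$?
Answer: $- \frac{1522879}{2838} \approx -536.6$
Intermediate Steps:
$W = 0$ ($W = 3 \cdot 0 = 0$)
$X{\left(A \right)} = A$ ($X{\left(A \right)} = A - 0 = A + 0 = A$)
$v = - \frac{21449}{2838}$ ($v = -8 + \frac{38 + \frac{1}{84 - 51}}{24 + 62} = -8 + \frac{38 + \frac{1}{33}}{86} = -8 + \left(38 + \frac{1}{33}\right) \frac{1}{86} = -8 + \frac{1255}{33} \cdot \frac{1}{86} = -8 + \frac{1255}{2838} = - \frac{21449}{2838} \approx -7.5578$)
$- 71 v X{\left(-1 \right)} = \left(-71\right) \left(- \frac{21449}{2838}\right) \left(-1\right) = \frac{1522879}{2838} \left(-1\right) = - \frac{1522879}{2838}$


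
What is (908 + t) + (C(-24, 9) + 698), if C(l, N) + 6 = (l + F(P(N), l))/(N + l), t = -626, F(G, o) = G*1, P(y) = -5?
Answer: 14639/15 ≈ 975.93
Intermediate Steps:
F(G, o) = G
C(l, N) = -6 + (-5 + l)/(N + l) (C(l, N) = -6 + (l - 5)/(N + l) = -6 + (-5 + l)/(N + l))
(908 + t) + (C(-24, 9) + 698) = (908 - 626) + ((-5 - 6*9 - 5*(-24))/(9 - 24) + 698) = 282 + ((-5 - 54 + 120)/(-15) + 698) = 282 + (-1/15*61 + 698) = 282 + (-61/15 + 698) = 282 + 10409/15 = 14639/15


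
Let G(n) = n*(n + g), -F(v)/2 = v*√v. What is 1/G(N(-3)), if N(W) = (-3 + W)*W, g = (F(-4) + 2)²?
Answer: -13/58852 - 8*I/132417 ≈ -0.00022089 - 6.0415e-5*I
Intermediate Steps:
F(v) = -2*v^(3/2) (F(v) = -2*v*√v = -2*v^(3/2))
g = (2 + 16*I)² (g = (-(-16)*I + 2)² = (16*I + 2)² = (2 + 16*I)² ≈ -252.0 + 64.0*I)
N(W) = W*(-3 + W)
G(n) = n*(-252 + n + 64*I) (G(n) = n*(n + (-252 + 64*I)) = n*(-252 + n + 64*I))
1/G(N(-3)) = 1/((-3*(-3 - 3))*(-252 - 3*(-3 - 3) + 64*I)) = 1/((-3*(-6))*(-252 - 3*(-6) + 64*I)) = 1/(18*(-252 + 18 + 64*I)) = 1/(18*(-234 + 64*I)) = 1/(-4212 + 1152*I) = (-4212 - 1152*I)/19068048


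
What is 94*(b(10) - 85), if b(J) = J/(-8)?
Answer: -16215/2 ≈ -8107.5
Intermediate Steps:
b(J) = -J/8 (b(J) = J*(-⅛) = -J/8)
94*(b(10) - 85) = 94*(-⅛*10 - 85) = 94*(-5/4 - 85) = 94*(-345/4) = -16215/2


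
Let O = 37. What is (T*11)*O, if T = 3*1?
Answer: 1221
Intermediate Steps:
T = 3
(T*11)*O = (3*11)*37 = 33*37 = 1221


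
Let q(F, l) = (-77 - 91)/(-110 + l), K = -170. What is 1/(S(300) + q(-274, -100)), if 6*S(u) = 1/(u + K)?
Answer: 156/125 ≈ 1.2480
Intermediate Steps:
S(u) = 1/(6*(-170 + u)) (S(u) = 1/(6*(u - 170)) = 1/(6*(-170 + u)))
q(F, l) = -168/(-110 + l)
1/(S(300) + q(-274, -100)) = 1/(1/(6*(-170 + 300)) - 168/(-110 - 100)) = 1/((⅙)/130 - 168/(-210)) = 1/((⅙)*(1/130) - 168*(-1/210)) = 1/(1/780 + ⅘) = 1/(125/156) = 156/125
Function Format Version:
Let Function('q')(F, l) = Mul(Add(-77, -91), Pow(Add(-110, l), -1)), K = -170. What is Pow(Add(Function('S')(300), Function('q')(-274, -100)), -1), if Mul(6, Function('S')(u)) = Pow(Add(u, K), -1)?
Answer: Rational(156, 125) ≈ 1.2480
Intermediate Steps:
Function('S')(u) = Mul(Rational(1, 6), Pow(Add(-170, u), -1)) (Function('S')(u) = Mul(Rational(1, 6), Pow(Add(u, -170), -1)) = Mul(Rational(1, 6), Pow(Add(-170, u), -1)))
Function('q')(F, l) = Mul(-168, Pow(Add(-110, l), -1))
Pow(Add(Function('S')(300), Function('q')(-274, -100)), -1) = Pow(Add(Mul(Rational(1, 6), Pow(Add(-170, 300), -1)), Mul(-168, Pow(Add(-110, -100), -1))), -1) = Pow(Add(Mul(Rational(1, 6), Pow(130, -1)), Mul(-168, Pow(-210, -1))), -1) = Pow(Add(Mul(Rational(1, 6), Rational(1, 130)), Mul(-168, Rational(-1, 210))), -1) = Pow(Add(Rational(1, 780), Rational(4, 5)), -1) = Pow(Rational(125, 156), -1) = Rational(156, 125)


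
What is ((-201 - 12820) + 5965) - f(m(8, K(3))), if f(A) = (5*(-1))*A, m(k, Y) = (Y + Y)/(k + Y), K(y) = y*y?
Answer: -119862/17 ≈ -7050.7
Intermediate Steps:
K(y) = y**2
m(k, Y) = 2*Y/(Y + k) (m(k, Y) = (2*Y)/(Y + k) = 2*Y/(Y + k))
f(A) = -5*A
((-201 - 12820) + 5965) - f(m(8, K(3))) = ((-201 - 12820) + 5965) - (-5)*2*3**2/(3**2 + 8) = (-13021 + 5965) - (-5)*2*9/(9 + 8) = -7056 - (-5)*2*9/17 = -7056 - (-5)*2*9*(1/17) = -7056 - (-5)*18/17 = -7056 - 1*(-90/17) = -7056 + 90/17 = -119862/17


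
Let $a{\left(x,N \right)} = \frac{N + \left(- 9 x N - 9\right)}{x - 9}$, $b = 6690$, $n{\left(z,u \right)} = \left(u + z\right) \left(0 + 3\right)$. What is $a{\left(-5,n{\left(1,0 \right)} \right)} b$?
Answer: $- \frac{431505}{7} \approx -61644.0$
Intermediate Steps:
$n{\left(z,u \right)} = 3 u + 3 z$ ($n{\left(z,u \right)} = \left(u + z\right) 3 = 3 u + 3 z$)
$a{\left(x,N \right)} = \frac{-9 + N - 9 N x}{-9 + x}$ ($a{\left(x,N \right)} = \frac{N - \left(9 + 9 N x\right)}{-9 + x} = \frac{-9 + N - 9 N x}{-9 + x}$)
$a{\left(-5,n{\left(1,0 \right)} \right)} b = \frac{-9 + \left(3 \cdot 0 + 3 \cdot 1\right) - 9 \left(3 \cdot 0 + 3 \cdot 1\right) \left(-5\right)}{-9 - 5} \cdot 6690 = \frac{-9 + \left(0 + 3\right) - 9 \left(0 + 3\right) \left(-5\right)}{-14} \cdot 6690 = - \frac{-9 + 3 - 27 \left(-5\right)}{14} \cdot 6690 = - \frac{-9 + 3 + 135}{14} \cdot 6690 = \left(- \frac{1}{14}\right) 129 \cdot 6690 = \left(- \frac{129}{14}\right) 6690 = - \frac{431505}{7}$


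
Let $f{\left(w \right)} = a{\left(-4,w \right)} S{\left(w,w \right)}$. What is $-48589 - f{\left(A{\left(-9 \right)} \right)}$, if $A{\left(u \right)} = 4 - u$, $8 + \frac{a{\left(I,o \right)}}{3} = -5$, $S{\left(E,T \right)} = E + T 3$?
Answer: $-46561$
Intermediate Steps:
$S{\left(E,T \right)} = E + 3 T$
$a{\left(I,o \right)} = -39$ ($a{\left(I,o \right)} = -24 + 3 \left(-5\right) = -24 - 15 = -39$)
$f{\left(w \right)} = - 156 w$ ($f{\left(w \right)} = - 39 \left(w + 3 w\right) = - 39 \cdot 4 w = - 156 w$)
$-48589 - f{\left(A{\left(-9 \right)} \right)} = -48589 - - 156 \left(4 - -9\right) = -48589 - - 156 \left(4 + 9\right) = -48589 - \left(-156\right) 13 = -48589 - -2028 = -48589 + 2028 = -46561$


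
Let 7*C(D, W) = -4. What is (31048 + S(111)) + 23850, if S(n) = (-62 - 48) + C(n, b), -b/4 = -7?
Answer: 383512/7 ≈ 54787.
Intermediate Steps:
b = 28 (b = -4*(-7) = 28)
C(D, W) = -4/7 (C(D, W) = (1/7)*(-4) = -4/7)
S(n) = -774/7 (S(n) = (-62 - 48) - 4/7 = -110 - 4/7 = -774/7)
(31048 + S(111)) + 23850 = (31048 - 774/7) + 23850 = 216562/7 + 23850 = 383512/7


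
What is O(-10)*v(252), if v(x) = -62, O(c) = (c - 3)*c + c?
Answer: -7440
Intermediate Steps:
O(c) = c + c*(-3 + c) (O(c) = (-3 + c)*c + c = c*(-3 + c) + c = c + c*(-3 + c))
O(-10)*v(252) = -10*(-2 - 10)*(-62) = -10*(-12)*(-62) = 120*(-62) = -7440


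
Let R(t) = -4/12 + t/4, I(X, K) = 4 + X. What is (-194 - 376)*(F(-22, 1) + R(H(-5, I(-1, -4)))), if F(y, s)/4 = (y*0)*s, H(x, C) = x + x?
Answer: 1615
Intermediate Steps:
H(x, C) = 2*x
R(t) = -1/3 + t/4 (R(t) = -4*1/12 + t*(1/4) = -1/3 + t/4)
F(y, s) = 0 (F(y, s) = 4*((y*0)*s) = 4*(0*s) = 4*0 = 0)
(-194 - 376)*(F(-22, 1) + R(H(-5, I(-1, -4)))) = (-194 - 376)*(0 + (-1/3 + (2*(-5))/4)) = -570*(0 + (-1/3 + (1/4)*(-10))) = -570*(0 + (-1/3 - 5/2)) = -570*(0 - 17/6) = -570*(-17/6) = 1615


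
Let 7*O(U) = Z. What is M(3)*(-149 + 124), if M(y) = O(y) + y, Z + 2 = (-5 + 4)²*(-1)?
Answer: -450/7 ≈ -64.286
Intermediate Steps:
Z = -3 (Z = -2 + (-5 + 4)²*(-1) = -2 + (-1)²*(-1) = -2 + 1*(-1) = -2 - 1 = -3)
O(U) = -3/7 (O(U) = (⅐)*(-3) = -3/7)
M(y) = -3/7 + y
M(3)*(-149 + 124) = (-3/7 + 3)*(-149 + 124) = (18/7)*(-25) = -450/7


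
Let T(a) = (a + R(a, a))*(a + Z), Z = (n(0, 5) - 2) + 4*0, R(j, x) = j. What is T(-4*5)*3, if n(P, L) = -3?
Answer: 3000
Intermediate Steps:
Z = -5 (Z = (-3 - 2) + 4*0 = -5 + 0 = -5)
T(a) = 2*a*(-5 + a) (T(a) = (a + a)*(a - 5) = (2*a)*(-5 + a) = 2*a*(-5 + a))
T(-4*5)*3 = (2*(-4*5)*(-5 - 4*5))*3 = (2*(-20)*(-5 - 20))*3 = (2*(-20)*(-25))*3 = 1000*3 = 3000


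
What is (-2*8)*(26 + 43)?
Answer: -1104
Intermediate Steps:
(-2*8)*(26 + 43) = -16*69 = -1104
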